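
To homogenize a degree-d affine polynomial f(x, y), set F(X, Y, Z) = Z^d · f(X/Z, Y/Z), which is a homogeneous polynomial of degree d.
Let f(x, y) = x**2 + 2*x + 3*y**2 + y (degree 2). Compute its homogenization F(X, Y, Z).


F(X, Y, Z) = X**2 + 2*X*Z + 3*Y**2 + Y*Z

deg(f) = 2.
Substitute x = X/Z, y = Y/Z into f, then multiply by Z^2.
  monomial 1·x^2·y^0 ↦ 1·X^2·Y^0·Z^0.
  monomial 2·x^1·y^0 ↦ 2·X^1·Y^0·Z^1.
  monomial 3·x^0·y^2 ↦ 3·X^0·Y^2·Z^0.
  monomial 1·x^0·y^1 ↦ 1·X^0·Y^1·Z^1.
Collecting: F(X, Y, Z) = X**2 + 2*X*Z + 3*Y**2 + Y*Z.


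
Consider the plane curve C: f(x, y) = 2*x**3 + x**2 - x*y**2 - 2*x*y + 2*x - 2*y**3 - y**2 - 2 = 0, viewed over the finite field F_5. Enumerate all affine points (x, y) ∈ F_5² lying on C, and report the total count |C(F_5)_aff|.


Affine F_5-points: {(0, 1), (0, 3), (1, 2), (1, 3), (1, 4), (2, 4), (3, 1), (4, 0), (4, 1), (4, 4)}; count = 10.

For each of the 25 pairs (x, y) ∈ F_5², evaluate f(x, y) mod 5. Record the zeros.
  x = 0: [0↦3, 1↦0, 2↦3, 3↦0, 4↦4]  zeros at y ∈ {1, 3}
  x = 1: [0↦3, 1↦2, 2↦0, 3↦0, 4↦0]  zeros at y ∈ {2, 3, 4}
  x = 2: [0↦2, 1↦3, 2↦1, 3↦4, 4↦0]  zeros at y ∈ {4}
  x = 3: [0↦2, 1↦0, 2↦3, 3↦4, 4↦1]  zeros at y ∈ {1}
  x = 4: [0↦0, 1↦0, 2↦3, 3↦2, 4↦0]  zeros at y ∈ {0, 1, 4}
Collecting zeros: affine points = {(0, 1), (0, 3), (1, 2), (1, 3), (1, 4), (2, 4), (3, 1), (4, 0), (4, 1), (4, 4)}.
Total count |C(F_5)_aff| = 10.


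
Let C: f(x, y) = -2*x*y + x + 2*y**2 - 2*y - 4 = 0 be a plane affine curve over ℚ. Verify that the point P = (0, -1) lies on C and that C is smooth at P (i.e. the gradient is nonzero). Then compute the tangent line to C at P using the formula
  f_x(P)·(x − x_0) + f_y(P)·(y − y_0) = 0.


Tangent line at P: 3*x - 6*y - 6 = 0.

Step 1: f(0, -1) = 0, so P lies on C.
Step 2: partial derivatives
  f_x(x, y) = 1 - 2*y, f_y(x, y) = -2*x + 4*y - 2.
  f_x(P) = 3, f_y(P) = -6 (gradient nonzero, so P is smooth).
Step 3: tangent line at P: 3·(x − 0) + -6·(y − -1) = 0.
Expanding: 3*x - 6*y - 6 = 0.


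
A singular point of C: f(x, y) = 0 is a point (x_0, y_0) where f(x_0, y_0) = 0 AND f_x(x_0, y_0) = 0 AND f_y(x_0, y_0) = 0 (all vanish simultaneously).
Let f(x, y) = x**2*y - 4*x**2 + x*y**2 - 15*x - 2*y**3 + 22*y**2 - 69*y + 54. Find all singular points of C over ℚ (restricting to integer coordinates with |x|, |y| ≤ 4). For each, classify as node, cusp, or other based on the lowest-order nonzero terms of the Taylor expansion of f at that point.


Singular points: {(-3, 3)}; classification: node.

Compute partial derivatives:
  f_x = 2*x*y - 8*x + y**2 - 15.
  f_y = x**2 + 2*x*y - 6*y**2 + 44*y - 69.
Scan x_0 ∈ {−4, ..., 4}. For each x_0, f_y(x_0, y) is a polynomial in y; find its integer roots y ∈ {−4, ..., 4}, then test f_x and f at those candidates.
  x = -4: f_y(-4, y) = -6*y**2 + 36*y - 53; no integer root y with |y| ≤ 4.
  x = -3: f_y(-3, y) = -6*y**2 + 38*y - 60; vanishes at y ∈ {3}. (-3, 3): f_x = 0, f = 0 — SINGULAR.
  x = -2: f_y(-2, y) = -6*y**2 + 40*y - 65; no integer root y with |y| ≤ 4.
  x = -1: f_y(-1, y) = -6*y**2 + 42*y - 68; no integer root y with |y| ≤ 4.
  x = 0: f_y(0, y) = -6*y**2 + 44*y - 69; no integer root y with |y| ≤ 4.
  x = 1: f_y(1, y) = -6*y**2 + 46*y - 68; vanishes at y ∈ {2}. (1, 2): f_x = -15 ≠ 0.
  x = 2: f_y(2, y) = -6*y**2 + 48*y - 65; no integer root y with |y| ≤ 4.
  x = 3: f_y(3, y) = -6*y**2 + 50*y - 60; no integer root y with |y| ≤ 4.
  x = 4: f_y(4, y) = -6*y**2 + 52*y - 53; no integer root y with |y| ≤ 4.
Only singular point on the grid: (-3, 3).
Classify: substitute x = -3 + u, y = 3 + v and expand: f = u**2*v - u**2 + u*v**2 - 2*v**3 + v**2.
No constant or linear terms (consistent with a singular point). Quadratic part: -u**2 + v**2. Cubic part: u**2*v + u*v**2 - 2*v**3.
The quadratic part v**2 - u**2 = (v − u)(v + u) splits into two distinct linear factors, so there are two distinct tangent lines y − 3 = ±(x − -3) — this is a node (ordinary double point).
Classification: node.


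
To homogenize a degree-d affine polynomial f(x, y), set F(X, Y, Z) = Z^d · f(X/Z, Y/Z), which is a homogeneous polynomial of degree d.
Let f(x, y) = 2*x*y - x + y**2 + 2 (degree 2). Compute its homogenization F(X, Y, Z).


F(X, Y, Z) = 2*X*Y - X*Z + Y**2 + 2*Z**2

deg(f) = 2.
Substitute x = X/Z, y = Y/Z into f, then multiply by Z^2.
  monomial 2·x^1·y^1 ↦ 2·X^1·Y^1·Z^0.
  monomial -1·x^1·y^0 ↦ -1·X^1·Y^0·Z^1.
  monomial 1·x^0·y^2 ↦ 1·X^0·Y^2·Z^0.
  monomial 2·x^0·y^0 ↦ 2·X^0·Y^0·Z^2.
Collecting: F(X, Y, Z) = 2*X*Y - X*Z + Y**2 + 2*Z**2.


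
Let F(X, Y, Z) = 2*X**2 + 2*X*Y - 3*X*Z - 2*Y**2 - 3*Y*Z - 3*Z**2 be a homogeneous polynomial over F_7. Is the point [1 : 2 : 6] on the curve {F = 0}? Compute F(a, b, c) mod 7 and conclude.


F(1,2,6) ≡ 4 (mod 7); P is NOT on the curve.

Evaluate F(1, 2, 6) term-by-term (mod 7).
  2*X**2 ↦ 2·1·1·1 = 2
  2*X*Y ↦ 2·1·2·1 = 4
  -3*X*Z ↦ -3·1·1·6 = -18
  -2*Y**2 ↦ -2·1·4·1 = -8
  -3*Y*Z ↦ -3·1·2·6 = -36
  -3*Z**2 ↦ -3·1·1·36 = -108
Sum: F(1, 2, 6) = (2) + (4) + (-18) + (-8) + (-36) + (-108) = -164.
Reducing mod 7: -164 ≡ 4 (mod 7).
Since F(a, b, c) ≡ 4 ≠ 0 (mod 7), P does NOT lie on the curve.


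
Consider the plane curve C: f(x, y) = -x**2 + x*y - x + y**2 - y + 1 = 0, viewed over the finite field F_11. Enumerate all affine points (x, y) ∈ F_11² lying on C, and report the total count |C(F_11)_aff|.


Affine F_11-points: {(1, 1), (1, 10), (3, 0), (3, 9), (5, 9), (7, 0), (7, 5), (8, 5), (8, 10), (10, 1)}; count = 10.

For each of the 121 pairs (x, y) ∈ F_11², evaluate f(x, y) mod 11. Record the zeros.
  x = 0: [0↦1, 1↦1, 2↦3, 3↦7, 4↦2, 5↦10, 6↦9, 7↦10, 8↦2, 9↦7, 10↦3]  zeros at y ∈ ∅
  x = 1: [0↦10, 1↦0, 2↦3, 3↦8, 4↦4, 5↦2, 6↦2, 7↦4, 8↦8, 9↦3, 10↦0]  zeros at y ∈ {1, 10}
  x = 2: [0↦6, 1↦8, 2↦1, 3↦7, 4↦4, 5↦3, 6↦4, 7↦7, 8↦1, 9↦8, 10↦6]  zeros at y ∈ ∅
  x = 3: [0↦0, 1↦3, 2↦8, 3↦4, 4↦2, 5↦2, 6↦4, 7↦8, 8↦3, 9↦0, 10↦10]  zeros at y ∈ {0, 9}
  x = 4: [0↦3, 1↦7, 2↦2, 3↦10, 4↦9, 5↦10, 6↦2, 7↦7, 8↦3, 9↦1, 10↦1]  zeros at y ∈ ∅
  x = 5: [0↦4, 1↦9, 2↦5, 3↦3, 4↦3, 5↦5, 6↦9, 7↦4, 8↦1, 9↦0, 10↦1]  zeros at y ∈ {9}
  x = 6: [0↦3, 1↦9, 2↦6, 3↦5, 4↦6, 5↦9, 6↦3, 7↦10, 8↦8, 9↦8, 10↦10]  zeros at y ∈ ∅
  x = 7: [0↦0, 1↦7, 2↦5, 3↦5, 4↦7, 5↦0, 6↦6, 7↦3, 8↦2, 9↦3, 10↦6]  zeros at y ∈ {0, 5}
  x = 8: [0↦6, 1↦3, 2↦2, 3↦3, 4↦6, 5↦0, 6↦7, 7↦5, 8↦5, 9↦7, 10↦0]  zeros at y ∈ {5, 10}
  x = 9: [0↦10, 1↦8, 2↦8, 3↦10, 4↦3, 5↦9, 6↦6, 7↦5, 8↦6, 9↦9, 10↦3]  zeros at y ∈ ∅
  x = 10: [0↦1, 1↦0, 2↦1, 3↦4, 4↦9, 5↦5, 6↦3, 7↦3, 8↦5, 9↦9, 10↦4]  zeros at y ∈ {1}
Collecting zeros: affine points = {(1, 1), (1, 10), (3, 0), (3, 9), (5, 9), (7, 0), (7, 5), (8, 5), (8, 10), (10, 1)}.
Total count |C(F_11)_aff| = 10.


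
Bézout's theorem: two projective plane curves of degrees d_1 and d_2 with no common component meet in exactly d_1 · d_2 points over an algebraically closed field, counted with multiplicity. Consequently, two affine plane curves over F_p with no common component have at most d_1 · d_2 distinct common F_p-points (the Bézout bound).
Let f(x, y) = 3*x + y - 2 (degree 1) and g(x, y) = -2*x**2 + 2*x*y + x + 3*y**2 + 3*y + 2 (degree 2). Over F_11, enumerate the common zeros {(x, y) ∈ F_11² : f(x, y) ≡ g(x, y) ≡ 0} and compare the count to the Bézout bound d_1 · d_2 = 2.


Common zeros: {(7, 3), (9, 8)}; count = 2; Bézout bound = 2.

deg(f) = 1, deg(g) = 2, so Bézout bound = 2.
Scan x ∈ F_11. For each x, list the y ∈ F_11 with f(x, y) ≡ 0 and those with g(x, y) ≡ 0 (mod 11); the common zeros in that column are the intersection.
  x = 0: f ≡ 0 at y ∈ {2}; g ≡ 0 at y ∈ ∅; common: ∅.
  x = 1: f ≡ 0 at y ∈ {10}; g ≡ 0 at y ∈ ∅; common: ∅.
  x = 2: f ≡ 0 at y ∈ {7}; g ≡ 0 at y ∈ {2, 3}; common: ∅.
  x = 3: f ≡ 0 at y ∈ {4}; g ≡ 0 at y ∈ ∅; common: ∅.
  x = 4: f ≡ 0 at y ∈ {1}; g ≡ 0 at y ∈ {4, 7}; common: ∅.
  x = 5: f ≡ 0 at y ∈ {9}; g ≡ 0 at y ∈ {6, 8}; common: ∅.
  x = 6: f ≡ 0 at y ∈ {6}; g ≡ 0 at y ∈ {2, 4}; common: ∅.
  x = 7: f ≡ 0 at y ∈ {3}; g ≡ 0 at y ∈ {3, 6}; common: {3}.
  x = 8: f ≡ 0 at y ∈ {0}; g ≡ 0 at y ∈ ∅; common: ∅.
  x = 9: f ≡ 0 at y ∈ {8}; g ≡ 0 at y ∈ {7, 8}; common: {8}.
  x = 10: f ≡ 0 at y ∈ {5}; g ≡ 0 at y ∈ ∅; common: ∅.
Collecting: common zeros = {(7, 3), (9, 8)}, so the count is 2.
Comparison with the Bézout bound: 2 ≤ 2 = deg(f)·deg(g), as expected for curves with no common component (the bound is attained).


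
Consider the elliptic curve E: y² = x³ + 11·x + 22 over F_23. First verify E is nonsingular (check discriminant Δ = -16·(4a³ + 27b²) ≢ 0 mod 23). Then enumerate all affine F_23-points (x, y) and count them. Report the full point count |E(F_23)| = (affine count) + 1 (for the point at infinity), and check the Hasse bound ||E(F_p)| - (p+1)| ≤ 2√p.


Affine points = {(2, 11), (2, 12), (3, 6), (3, 17), (5, 8), (5, 15), (8, 1), (8, 22), (11, 5), (11, 18), (13, 4), (13, 19), (16, 4), (16, 19), (17, 4), (17, 19), (18, 7), (18, 16), (19, 11), (19, 12), (20, 10), (20, 13)}; affine count = 22; |E(F_23)| = 23.

Discriminant check: Δ ∝ 4a³ + 27b² = 4·11³ + 27·22² = 4·1331 + 27·484 ≡ 15 (mod 23). Nonzero ⇒ E is nonsingular.
For each x ∈ F_23, compute rhs = x³ + 11·x + 22 mod 23, then count y ∈ F_23 with y² ≡ rhs.
  x = 0: rhs = 22, matching y values: none (0 points).
  x = 1: rhs = 11, matching y values: none (0 points).
  x = 2: rhs = 6, matching y values: 11, 12 (2 points).
  x = 3: rhs = 13, matching y values: 6, 17 (2 points).
  x = 4: rhs = 15, matching y values: none (0 points).
  x = 5: rhs = 18, matching y values: 8, 15 (2 points).
  x = 6: rhs = 5, matching y values: none (0 points).
  x = 7: rhs = 5, matching y values: none (0 points).
  x = 8: rhs = 1, matching y values: 1, 22 (2 points).
  x = 9: rhs = 22, matching y values: none (0 points).
  x = 10: rhs = 5, matching y values: none (0 points).
  x = 11: rhs = 2, matching y values: 5, 18 (2 points).
  x = 12: rhs = 19, matching y values: none (0 points).
  x = 13: rhs = 16, matching y values: 4, 19 (2 points).
  x = 14: rhs = 22, matching y values: none (0 points).
  x = 15: rhs = 20, matching y values: none (0 points).
  x = 16: rhs = 16, matching y values: 4, 19 (2 points).
  x = 17: rhs = 16, matching y values: 4, 19 (2 points).
  x = 18: rhs = 3, matching y values: 7, 16 (2 points).
  x = 19: rhs = 6, matching y values: 11, 12 (2 points).
  x = 20: rhs = 8, matching y values: 10, 13 (2 points).
  x = 21: rhs = 15, matching y values: none (0 points).
  x = 22: rhs = 10, matching y values: none (0 points).
Total affine count: 22.
Full point count |E(F_23)| = 22 + 1 = 23.
Hasse bound: |23 − (23+1)| = |-1| = 1 ≤ 2√23 ≈ 9.5917 ✓.


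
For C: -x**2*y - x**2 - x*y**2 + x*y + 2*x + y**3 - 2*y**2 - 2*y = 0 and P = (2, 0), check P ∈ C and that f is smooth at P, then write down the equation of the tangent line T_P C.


Tangent line at P: -2*x - 4*y + 4 = 0.

Step 1: f(2, 0) = 0, so P lies on C.
Step 2: partial derivatives
  f_x(x, y) = -2*x*y - 2*x - y**2 + y + 2, f_y(x, y) = -x**2 - 2*x*y + x + 3*y**2 - 4*y - 2.
  f_x(P) = -2, f_y(P) = -4 (gradient nonzero, so P is smooth).
Step 3: tangent line at P: -2·(x − 2) + -4·(y − 0) = 0.
Expanding: -2*x - 4*y + 4 = 0.


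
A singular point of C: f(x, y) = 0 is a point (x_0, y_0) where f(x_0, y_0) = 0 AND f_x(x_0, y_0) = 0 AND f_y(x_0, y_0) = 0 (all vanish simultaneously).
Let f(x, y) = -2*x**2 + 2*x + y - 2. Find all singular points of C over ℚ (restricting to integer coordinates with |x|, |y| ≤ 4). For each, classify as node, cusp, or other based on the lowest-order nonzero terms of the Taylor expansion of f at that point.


No singular points in the scanned grid; C is smooth there.

Compute partial derivatives:
  f_x = 2 - 4*x.
  f_y = 1.
f_y = 1 is a nonzero constant, so f_y never vanishes: no point (x, y) can satisfy f = f_x = f_y = 0. In particular no (x, y) ∈ {−4, ..., 4}² is singular; the curve is smooth.


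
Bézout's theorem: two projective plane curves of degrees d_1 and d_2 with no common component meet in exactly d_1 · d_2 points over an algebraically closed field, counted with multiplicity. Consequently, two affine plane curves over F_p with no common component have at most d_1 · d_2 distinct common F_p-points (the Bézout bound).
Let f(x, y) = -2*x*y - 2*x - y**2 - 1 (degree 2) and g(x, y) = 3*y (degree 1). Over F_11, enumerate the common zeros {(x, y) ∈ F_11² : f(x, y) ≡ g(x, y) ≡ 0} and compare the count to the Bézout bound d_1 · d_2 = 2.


Common zeros: {(5, 0)}; count = 1; Bézout bound = 2.

deg(f) = 2, deg(g) = 1, so Bézout bound = 2.
Scan x ∈ F_11. For each x, list the y ∈ F_11 with f(x, y) ≡ 0 and those with g(x, y) ≡ 0 (mod 11); the common zeros in that column are the intersection.
  x = 0: f ≡ 0 at y ∈ ∅; g ≡ 0 at y ∈ {0}; common: ∅.
  x = 1: f ≡ 0 at y ∈ {2, 7}; g ≡ 0 at y ∈ {0}; common: ∅.
  x = 2: f ≡ 0 at y ∈ ∅; g ≡ 0 at y ∈ {0}; common: ∅.
  x = 3: f ≡ 0 at y ∈ ∅; g ≡ 0 at y ∈ {0}; common: ∅.
  x = 4: f ≡ 0 at y ∈ ∅; g ≡ 0 at y ∈ {0}; common: ∅.
  x = 5: f ≡ 0 at y ∈ {0, 1}; g ≡ 0 at y ∈ {0}; common: {0}.
  x = 6: f ≡ 0 at y ∈ {4, 6}; g ≡ 0 at y ∈ {0}; common: ∅.
  x = 7: f ≡ 0 at y ∈ {3, 5}; g ≡ 0 at y ∈ {0}; common: ∅.
  x = 8: f ≡ 0 at y ∈ {8, 9}; g ≡ 0 at y ∈ {0}; common: ∅.
  x = 9: f ≡ 0 at y ∈ ∅; g ≡ 0 at y ∈ {0}; common: ∅.
  x = 10: f ≡ 0 at y ∈ ∅; g ≡ 0 at y ∈ {0}; common: ∅.
Collecting: common zeros = {(5, 0)}, so the count is 1.
Comparison with the Bézout bound: 1 ≤ 2 = deg(f)·deg(g), as expected for curves with no common component (the affine F_11-count falls short of the bound because intersections may lie at infinity, over extension fields, or carry multiplicity).


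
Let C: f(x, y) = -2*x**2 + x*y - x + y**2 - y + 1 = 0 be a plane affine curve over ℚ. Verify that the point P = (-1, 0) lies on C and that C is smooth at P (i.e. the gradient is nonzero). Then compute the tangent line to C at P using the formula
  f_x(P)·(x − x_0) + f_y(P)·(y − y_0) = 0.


Tangent line at P: 3*x - 2*y + 3 = 0.

Step 1: f(-1, 0) = 0, so P lies on C.
Step 2: partial derivatives
  f_x(x, y) = -4*x + y - 1, f_y(x, y) = x + 2*y - 1.
  f_x(P) = 3, f_y(P) = -2 (gradient nonzero, so P is smooth).
Step 3: tangent line at P: 3·(x − -1) + -2·(y − 0) = 0.
Expanding: 3*x - 2*y + 3 = 0.


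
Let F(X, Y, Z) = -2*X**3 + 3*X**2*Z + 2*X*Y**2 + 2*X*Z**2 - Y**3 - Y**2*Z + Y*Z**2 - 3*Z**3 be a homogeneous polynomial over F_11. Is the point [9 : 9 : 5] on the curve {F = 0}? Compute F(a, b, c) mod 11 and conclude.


F(9,9,5) ≡ 7 (mod 11); P is NOT on the curve.

Evaluate F(9, 9, 5) term-by-term (mod 11).
  -2*X**3 ↦ -2·729·1·1 = -1458
  3*X**2*Z ↦ 3·81·1·5 = 1215
  2*X*Y**2 ↦ 2·9·81·1 = 1458
  2*X*Z**2 ↦ 2·9·1·25 = 450
  -Y**3 ↦ -1·1·729·1 = -729
  -Y**2*Z ↦ -1·1·81·5 = -405
  Y*Z**2 ↦ 1·1·9·25 = 225
  -3*Z**3 ↦ -3·1·1·125 = -375
Sum: F(9, 9, 5) = (-1458) + (1215) + (1458) + (450) + (-729) + (-405) + (225) + (-375) = 381.
Reducing mod 11: 381 ≡ 7 (mod 11).
Since F(a, b, c) ≡ 7 ≠ 0 (mod 11), P does NOT lie on the curve.


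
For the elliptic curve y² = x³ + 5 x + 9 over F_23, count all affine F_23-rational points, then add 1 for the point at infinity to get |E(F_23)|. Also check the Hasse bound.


Affine points = {(0, 3), (0, 20), (2, 2), (2, 21), (4, 1), (4, 22), (6, 5), (6, 18), (8, 3), (8, 20), (9, 1), (9, 22), (10, 1), (10, 22), (12, 7), (12, 16), (15, 3), (15, 20), (17, 4), (17, 19), (20, 6), (20, 17), (22, 7), (22, 16)}; affine count = 24; |E(F_23)| = 25.

Discriminant check: Δ ∝ 4a³ + 27b² = 4·5³ + 27·9² = 4·125 + 27·81 ≡ 19 (mod 23). Nonzero ⇒ E is nonsingular.
For each x ∈ F_23, compute rhs = x³ + 5·x + 9 mod 23, then count y ∈ F_23 with y² ≡ rhs.
  x = 0: rhs = 9, matching y values: 3, 20 (2 points).
  x = 1: rhs = 15, matching y values: none (0 points).
  x = 2: rhs = 4, matching y values: 2, 21 (2 points).
  x = 3: rhs = 5, matching y values: none (0 points).
  x = 4: rhs = 1, matching y values: 1, 22 (2 points).
  x = 5: rhs = 21, matching y values: none (0 points).
  x = 6: rhs = 2, matching y values: 5, 18 (2 points).
  x = 7: rhs = 19, matching y values: none (0 points).
  x = 8: rhs = 9, matching y values: 3, 20 (2 points).
  x = 9: rhs = 1, matching y values: 1, 22 (2 points).
  x = 10: rhs = 1, matching y values: 1, 22 (2 points).
  x = 11: rhs = 15, matching y values: none (0 points).
  x = 12: rhs = 3, matching y values: 7, 16 (2 points).
  x = 13: rhs = 17, matching y values: none (0 points).
  x = 14: rhs = 17, matching y values: none (0 points).
  x = 15: rhs = 9, matching y values: 3, 20 (2 points).
  x = 16: rhs = 22, matching y values: none (0 points).
  x = 17: rhs = 16, matching y values: 4, 19 (2 points).
  x = 18: rhs = 20, matching y values: none (0 points).
  x = 19: rhs = 17, matching y values: none (0 points).
  x = 20: rhs = 13, matching y values: 6, 17 (2 points).
  x = 21: rhs = 14, matching y values: none (0 points).
  x = 22: rhs = 3, matching y values: 7, 16 (2 points).
Total affine count: 24.
Full point count |E(F_23)| = 24 + 1 = 25.
Hasse bound: |25 − (23+1)| = |1| = 1 ≤ 2√23 ≈ 9.5917 ✓.


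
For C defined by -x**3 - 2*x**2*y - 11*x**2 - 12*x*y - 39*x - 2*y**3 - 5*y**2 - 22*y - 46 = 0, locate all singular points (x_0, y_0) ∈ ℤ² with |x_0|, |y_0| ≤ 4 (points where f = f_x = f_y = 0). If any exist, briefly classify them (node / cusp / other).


Singular points: {(-3, -1)}; classification: cusp.

Compute partial derivatives:
  f_x = -3*x**2 - 4*x*y - 22*x - 12*y - 39.
  f_y = -2*x**2 - 12*x - 6*y**2 - 10*y - 22.
Scan x_0 ∈ {−4, ..., 4}. For each x_0, f_y(x_0, y) is a polynomial in y; find its integer roots y ∈ {−4, ..., 4}, then test f_x and f at those candidates.
  x = -4: f_y(-4, y) = -6*y**2 - 10*y - 6; no integer root y with |y| ≤ 4.
  x = -3: f_y(-3, y) = -6*y**2 - 10*y - 4; vanishes at y ∈ {-1}. (-3, -1): f_x = 0, f = 0 — SINGULAR.
  x = -2: f_y(-2, y) = -6*y**2 - 10*y - 6; no integer root y with |y| ≤ 4.
  x = -1: f_y(-1, y) = -6*y**2 - 10*y - 12; no integer root y with |y| ≤ 4.
  x = 0: f_y(0, y) = -6*y**2 - 10*y - 22; no integer root y with |y| ≤ 4.
  x = 1: f_y(1, y) = -6*y**2 - 10*y - 36; no integer root y with |y| ≤ 4.
  x = 2: f_y(2, y) = -6*y**2 - 10*y - 54; no integer root y with |y| ≤ 4.
  x = 3: f_y(3, y) = -6*y**2 - 10*y - 76; no integer root y with |y| ≤ 4.
  x = 4: f_y(4, y) = -6*y**2 - 10*y - 102; no integer root y with |y| ≤ 4.
Only singular point on the grid: (-3, -1).
Classify: substitute x = -3 + u, y = -1 + v and expand: f = -u**3 - 2*u**2*v - 2*v**3 + v**2.
No constant or linear terms (consistent with a singular point). Quadratic part: v**2. Cubic part: -u**3 - 2*u**2*v - 2*v**3.
The quadratic part v**2 is a perfect square, so there is a single (double) tangent line v = 0, i.e. y = -1. Restricting the cubic part to that line (v = 0) leaves -u**3 ≠ 0, so f is not divisible by v and the branch is v² ≈ u**3 to lowest order — this is a cusp.
Classification: cusp.


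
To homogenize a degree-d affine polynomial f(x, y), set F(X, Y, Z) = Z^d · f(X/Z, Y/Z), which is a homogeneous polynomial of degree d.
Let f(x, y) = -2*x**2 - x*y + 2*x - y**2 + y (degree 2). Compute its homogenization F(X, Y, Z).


F(X, Y, Z) = -2*X**2 - X*Y + 2*X*Z - Y**2 + Y*Z

deg(f) = 2.
Substitute x = X/Z, y = Y/Z into f, then multiply by Z^2.
  monomial -2·x^2·y^0 ↦ -2·X^2·Y^0·Z^0.
  monomial -1·x^1·y^1 ↦ -1·X^1·Y^1·Z^0.
  monomial 2·x^1·y^0 ↦ 2·X^1·Y^0·Z^1.
  monomial -1·x^0·y^2 ↦ -1·X^0·Y^2·Z^0.
  monomial 1·x^0·y^1 ↦ 1·X^0·Y^1·Z^1.
Collecting: F(X, Y, Z) = -2*X**2 - X*Y + 2*X*Z - Y**2 + Y*Z.


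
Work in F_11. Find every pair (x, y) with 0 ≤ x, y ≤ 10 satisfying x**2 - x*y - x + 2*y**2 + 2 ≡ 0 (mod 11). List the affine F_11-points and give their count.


Affine F_11-points: {(2, 5), (2, 7), (3, 9), (4, 5), (4, 8), (5, 0), (5, 8), (6, 7), (7, 0), (7, 9)}; count = 10.

For each of the 121 pairs (x, y) ∈ F_11², evaluate f(x, y) mod 11. Record the zeros.
  x = 0: [0↦2, 1↦4, 2↦10, 3↦9, 4↦1, 5↦8, 6↦8, 7↦1, 8↦9, 9↦10, 10↦4]  zeros at y ∈ ∅
  x = 1: [0↦2, 1↦3, 2↦8, 3↦6, 4↦8, 5↦3, 6↦2, 7↦5, 8↦1, 9↦1, 10↦5]  zeros at y ∈ ∅
  x = 2: [0↦4, 1↦4, 2↦8, 3↦5, 4↦6, 5↦0, 6↦9, 7↦0, 8↦6, 9↦5, 10↦8]  zeros at y ∈ {5, 7}
  x = 3: [0↦8, 1↦7, 2↦10, 3↦6, 4↦6, 5↦10, 6↦7, 7↦8, 8↦2, 9↦0, 10↦2]  zeros at y ∈ {9}
  x = 4: [0↦3, 1↦1, 2↦3, 3↦9, 4↦8, 5↦0, 6↦7, 7↦7, 8↦0, 9↦8, 10↦9]  zeros at y ∈ {5, 8}
  x = 5: [0↦0, 1↦8, 2↦9, 3↦3, 4↦1, 5↦3, 6↦9, 7↦8, 8↦0, 9↦7, 10↦7]  zeros at y ∈ {0, 8}
  x = 6: [0↦10, 1↦6, 2↦6, 3↦10, 4↦7, 5↦8, 6↦2, 7↦0, 8↦2, 9↦8, 10↦7]  zeros at y ∈ {7}
  x = 7: [0↦0, 1↦6, 2↦5, 3↦8, 4↦4, 5↦4, 6↦8, 7↦5, 8↦6, 9↦0, 10↦9]  zeros at y ∈ {0, 9}
  x = 8: [0↦3, 1↦8, 2↦6, 3↦8, 4↦3, 5↦2, 6↦5, 7↦1, 8↦1, 9↦5, 10↦2]  zeros at y ∈ ∅
  x = 9: [0↦8, 1↦1, 2↦9, 3↦10, 4↦4, 5↦2, 6↦4, 7↦10, 8↦9, 9↦1, 10↦8]  zeros at y ∈ ∅
  x = 10: [0↦4, 1↦7, 2↦3, 3↦3, 4↦7, 5↦4, 6↦5, 7↦10, 8↦8, 9↦10, 10↦5]  zeros at y ∈ ∅
Collecting zeros: affine points = {(2, 5), (2, 7), (3, 9), (4, 5), (4, 8), (5, 0), (5, 8), (6, 7), (7, 0), (7, 9)}.
Total count |C(F_11)_aff| = 10.


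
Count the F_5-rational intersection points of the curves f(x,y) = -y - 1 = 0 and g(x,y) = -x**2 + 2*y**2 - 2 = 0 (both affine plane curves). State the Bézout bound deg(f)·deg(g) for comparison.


Common zeros: {(0, 4)}; count = 1; Bézout bound = 2.

deg(f) = 1, deg(g) = 2, so Bézout bound = 2.
Scan x ∈ F_5. For each x, list the y ∈ F_5 with f(x, y) ≡ 0 and those with g(x, y) ≡ 0 (mod 5); the common zeros in that column are the intersection.
  x = 0: f ≡ 0 at y ∈ {4}; g ≡ 0 at y ∈ {1, 4}; common: {4}.
  x = 1: f ≡ 0 at y ∈ {4}; g ≡ 0 at y ∈ {2, 3}; common: ∅.
  x = 2: f ≡ 0 at y ∈ {4}; g ≡ 0 at y ∈ ∅; common: ∅.
  x = 3: f ≡ 0 at y ∈ {4}; g ≡ 0 at y ∈ ∅; common: ∅.
  x = 4: f ≡ 0 at y ∈ {4}; g ≡ 0 at y ∈ {2, 3}; common: ∅.
Collecting: common zeros = {(0, 4)}, so the count is 1.
Comparison with the Bézout bound: 1 ≤ 2 = deg(f)·deg(g), as expected for curves with no common component (the affine F_5-count falls short of the bound because intersections may lie at infinity, over extension fields, or carry multiplicity).


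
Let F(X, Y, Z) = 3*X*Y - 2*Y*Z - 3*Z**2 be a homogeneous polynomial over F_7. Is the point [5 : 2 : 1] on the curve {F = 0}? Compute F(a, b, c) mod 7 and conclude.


F(5,2,1) ≡ 2 (mod 7); P is NOT on the curve.

Evaluate F(5, 2, 1) term-by-term (mod 7).
  3*X*Y ↦ 3·5·2·1 = 30
  -2*Y*Z ↦ -2·1·2·1 = -4
  -3*Z**2 ↦ -3·1·1·1 = -3
Sum: F(5, 2, 1) = (30) + (-4) + (-3) = 23.
Reducing mod 7: 23 ≡ 2 (mod 7).
Since F(a, b, c) ≡ 2 ≠ 0 (mod 7), P does NOT lie on the curve.


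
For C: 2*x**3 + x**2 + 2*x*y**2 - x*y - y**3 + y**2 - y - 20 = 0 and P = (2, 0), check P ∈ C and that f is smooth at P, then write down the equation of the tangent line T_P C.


Tangent line at P: 28*x - 3*y - 56 = 0.

Step 1: f(2, 0) = 0, so P lies on C.
Step 2: partial derivatives
  f_x(x, y) = 6*x**2 + 2*x + 2*y**2 - y, f_y(x, y) = 4*x*y - x - 3*y**2 + 2*y - 1.
  f_x(P) = 28, f_y(P) = -3 (gradient nonzero, so P is smooth).
Step 3: tangent line at P: 28·(x − 2) + -3·(y − 0) = 0.
Expanding: 28*x - 3*y - 56 = 0.


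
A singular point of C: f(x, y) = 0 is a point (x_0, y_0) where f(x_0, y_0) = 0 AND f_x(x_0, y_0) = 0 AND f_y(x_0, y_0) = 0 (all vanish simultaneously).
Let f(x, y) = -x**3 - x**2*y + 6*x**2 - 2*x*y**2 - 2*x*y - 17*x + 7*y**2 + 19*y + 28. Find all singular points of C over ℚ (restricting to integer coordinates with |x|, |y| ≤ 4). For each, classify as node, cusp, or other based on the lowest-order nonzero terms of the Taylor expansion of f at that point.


Singular points: {(3, -2)}; classification: node.

Compute partial derivatives:
  f_x = -3*x**2 - 2*x*y + 12*x - 2*y**2 - 2*y - 17.
  f_y = -x**2 - 4*x*y - 2*x + 14*y + 19.
Scan x_0 ∈ {−4, ..., 4}. For each x_0, f_y(x_0, y) is a polynomial in y; find its integer roots y ∈ {−4, ..., 4}, then test f_x and f at those candidates.
  x = -4: f_y(-4, y) = 30*y + 11; no integer root y with |y| ≤ 4.
  x = -3: f_y(-3, y) = 26*y + 16; no integer root y with |y| ≤ 4.
  x = -2: f_y(-2, y) = 22*y + 19; no integer root y with |y| ≤ 4.
  x = -1: f_y(-1, y) = 18*y + 20; no integer root y with |y| ≤ 4.
  x = 0: f_y(0, y) = 14*y + 19; no integer root y with |y| ≤ 4.
  x = 1: f_y(1, y) = 10*y + 16; no integer root y with |y| ≤ 4.
  x = 2: f_y(2, y) = 6*y + 11; no integer root y with |y| ≤ 4.
  x = 3: f_y(3, y) = 2*y + 4; vanishes at y ∈ {-2}. (3, -2): f_x = 0, f = 0 — SINGULAR.
  x = 4: f_y(4, y) = -2*y - 5; no integer root y with |y| ≤ 4.
Only singular point on the grid: (3, -2).
Classify: substitute x = 3 + u, y = -2 + v and expand: f = -u**3 - u**2*v - u**2 - 2*u*v**2 + v**2.
No constant or linear terms (consistent with a singular point). Quadratic part: -u**2 + v**2. Cubic part: -u**3 - u**2*v - 2*u*v**2.
The quadratic part v**2 - u**2 = (v − u)(v + u) splits into two distinct linear factors, so there are two distinct tangent lines y − -2 = ±(x − 3) — this is a node (ordinary double point).
Classification: node.


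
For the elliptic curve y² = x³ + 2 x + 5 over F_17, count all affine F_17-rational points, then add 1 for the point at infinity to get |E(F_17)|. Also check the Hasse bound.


Affine points = {(1, 5), (1, 12), (2, 0), (3, 2), (3, 15), (4, 3), (4, 14), (5, 2), (5, 15), (9, 2), (9, 15), (11, 7), (11, 10), (13, 1), (13, 16), (16, 6), (16, 11)}; affine count = 17; |E(F_17)| = 18.

Discriminant check: Δ ∝ 4a³ + 27b² = 4·2³ + 27·5² = 4·8 + 27·25 ≡ 10 (mod 17). Nonzero ⇒ E is nonsingular.
For each x ∈ F_17, compute rhs = x³ + 2·x + 5 mod 17, then count y ∈ F_17 with y² ≡ rhs.
  x = 0: rhs = 5, matching y values: none (0 points).
  x = 1: rhs = 8, matching y values: 5, 12 (2 points).
  x = 2: rhs = 0, matching y values: 0 (1 points).
  x = 3: rhs = 4, matching y values: 2, 15 (2 points).
  x = 4: rhs = 9, matching y values: 3, 14 (2 points).
  x = 5: rhs = 4, matching y values: 2, 15 (2 points).
  x = 6: rhs = 12, matching y values: none (0 points).
  x = 7: rhs = 5, matching y values: none (0 points).
  x = 8: rhs = 6, matching y values: none (0 points).
  x = 9: rhs = 4, matching y values: 2, 15 (2 points).
  x = 10: rhs = 5, matching y values: none (0 points).
  x = 11: rhs = 15, matching y values: 7, 10 (2 points).
  x = 12: rhs = 6, matching y values: none (0 points).
  x = 13: rhs = 1, matching y values: 1, 16 (2 points).
  x = 14: rhs = 6, matching y values: none (0 points).
  x = 15: rhs = 10, matching y values: none (0 points).
  x = 16: rhs = 2, matching y values: 6, 11 (2 points).
Total affine count: 17.
Full point count |E(F_17)| = 17 + 1 = 18.
Hasse bound: |18 − (17+1)| = |0| = 0 ≤ 2√17 ≈ 8.2462 ✓.


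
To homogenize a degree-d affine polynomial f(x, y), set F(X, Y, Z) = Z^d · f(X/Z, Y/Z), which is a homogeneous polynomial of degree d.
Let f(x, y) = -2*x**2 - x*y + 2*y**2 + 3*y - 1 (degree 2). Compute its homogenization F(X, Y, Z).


F(X, Y, Z) = -2*X**2 - X*Y + 2*Y**2 + 3*Y*Z - Z**2

deg(f) = 2.
Substitute x = X/Z, y = Y/Z into f, then multiply by Z^2.
  monomial -2·x^2·y^0 ↦ -2·X^2·Y^0·Z^0.
  monomial -1·x^1·y^1 ↦ -1·X^1·Y^1·Z^0.
  monomial 2·x^0·y^2 ↦ 2·X^0·Y^2·Z^0.
  monomial 3·x^0·y^1 ↦ 3·X^0·Y^1·Z^1.
  monomial -1·x^0·y^0 ↦ -1·X^0·Y^0·Z^2.
Collecting: F(X, Y, Z) = -2*X**2 - X*Y + 2*Y**2 + 3*Y*Z - Z**2.


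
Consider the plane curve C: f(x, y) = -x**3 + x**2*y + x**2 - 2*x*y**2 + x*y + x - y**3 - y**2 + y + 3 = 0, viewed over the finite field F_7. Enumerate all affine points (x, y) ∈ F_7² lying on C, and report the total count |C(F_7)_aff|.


Affine F_7-points: {(0, 2), (3, 1), (3, 3), (4, 6), (5, 6), (6, 5)}; count = 6.

For each of the 49 pairs (x, y) ∈ F_7², evaluate f(x, y) mod 7. Record the zeros.
  x = 0: [0↦3, 1↦2, 2↦0, 3↦5, 4↦4, 5↦5, 6↦2]  zeros at y ∈ {2}
  x = 1: [0↦4, 1↦3, 2↦4, 3↦1, 4↦2, 5↦1, 6↦6]  zeros at y ∈ ∅
  x = 2: [0↦1, 1↦2, 2↦1, 3↦6, 4↦4, 5↦3, 6↦4]  zeros at y ∈ ∅
  x = 3: [0↦2, 1↦0, 2↦6, 3↦0, 4↦4, 5↦5, 6↦4]  zeros at y ∈ {1, 3}
  x = 4: [0↦1, 1↦5, 2↦6, 3↦5, 4↦3, 5↦1, 6↦0]  zeros at y ∈ {6}
  x = 5: [0↦6, 1↦4, 2↦2, 3↦1, 4↦2, 5↦6, 6↦0]  zeros at y ∈ {6}
  x = 6: [0↦4, 1↦5, 2↦2, 3↦3, 4↦2, 5↦0, 6↦5]  zeros at y ∈ {5}
Collecting zeros: affine points = {(0, 2), (3, 1), (3, 3), (4, 6), (5, 6), (6, 5)}.
Total count |C(F_7)_aff| = 6.


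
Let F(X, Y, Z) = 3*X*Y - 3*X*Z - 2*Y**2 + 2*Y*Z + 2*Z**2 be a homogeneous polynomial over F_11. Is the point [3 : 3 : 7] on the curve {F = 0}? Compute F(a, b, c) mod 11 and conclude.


F(3,3,7) ≡ 9 (mod 11); P is NOT on the curve.

Evaluate F(3, 3, 7) term-by-term (mod 11).
  3*X*Y ↦ 3·3·3·1 = 27
  -3*X*Z ↦ -3·3·1·7 = -63
  -2*Y**2 ↦ -2·1·9·1 = -18
  2*Y*Z ↦ 2·1·3·7 = 42
  2*Z**2 ↦ 2·1·1·49 = 98
Sum: F(3, 3, 7) = (27) + (-63) + (-18) + (42) + (98) = 86.
Reducing mod 11: 86 ≡ 9 (mod 11).
Since F(a, b, c) ≡ 9 ≠ 0 (mod 11), P does NOT lie on the curve.


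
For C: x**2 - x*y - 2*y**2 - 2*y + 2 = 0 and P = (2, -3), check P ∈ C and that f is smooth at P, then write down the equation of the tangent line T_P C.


Tangent line at P: 7*x + 8*y + 10 = 0.

Step 1: f(2, -3) = 0, so P lies on C.
Step 2: partial derivatives
  f_x(x, y) = 2*x - y, f_y(x, y) = -x - 4*y - 2.
  f_x(P) = 7, f_y(P) = 8 (gradient nonzero, so P is smooth).
Step 3: tangent line at P: 7·(x − 2) + 8·(y − -3) = 0.
Expanding: 7*x + 8*y + 10 = 0.


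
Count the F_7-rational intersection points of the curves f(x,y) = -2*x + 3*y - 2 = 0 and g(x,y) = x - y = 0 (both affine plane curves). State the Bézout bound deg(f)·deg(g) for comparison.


Common zeros: {(2, 2)}; count = 1; Bézout bound = 1.

deg(f) = 1, deg(g) = 1, so Bézout bound = 1.
Scan x ∈ F_7. For each x, list the y ∈ F_7 with f(x, y) ≡ 0 and those with g(x, y) ≡ 0 (mod 7); the common zeros in that column are the intersection.
  x = 0: f ≡ 0 at y ∈ {3}; g ≡ 0 at y ∈ {0}; common: ∅.
  x = 1: f ≡ 0 at y ∈ {6}; g ≡ 0 at y ∈ {1}; common: ∅.
  x = 2: f ≡ 0 at y ∈ {2}; g ≡ 0 at y ∈ {2}; common: {2}.
  x = 3: f ≡ 0 at y ∈ {5}; g ≡ 0 at y ∈ {3}; common: ∅.
  x = 4: f ≡ 0 at y ∈ {1}; g ≡ 0 at y ∈ {4}; common: ∅.
  x = 5: f ≡ 0 at y ∈ {4}; g ≡ 0 at y ∈ {5}; common: ∅.
  x = 6: f ≡ 0 at y ∈ {0}; g ≡ 0 at y ∈ {6}; common: ∅.
Collecting: common zeros = {(2, 2)}, so the count is 1.
Comparison with the Bézout bound: 1 ≤ 1 = deg(f)·deg(g), as expected for curves with no common component (the bound is attained).


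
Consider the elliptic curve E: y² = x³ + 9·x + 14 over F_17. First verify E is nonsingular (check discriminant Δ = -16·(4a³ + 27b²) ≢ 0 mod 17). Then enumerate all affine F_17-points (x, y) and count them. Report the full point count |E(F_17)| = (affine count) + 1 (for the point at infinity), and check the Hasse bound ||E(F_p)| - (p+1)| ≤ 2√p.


Affine points = {(3, 0), (9, 5), (9, 12), (10, 4), (10, 13), (11, 4), (11, 13), (13, 4), (13, 13), (16, 2), (16, 15)}; affine count = 11; |E(F_17)| = 12.

Discriminant check: Δ ∝ 4a³ + 27b² = 4·9³ + 27·14² = 4·729 + 27·196 ≡ 14 (mod 17). Nonzero ⇒ E is nonsingular.
For each x ∈ F_17, compute rhs = x³ + 9·x + 14 mod 17, then count y ∈ F_17 with y² ≡ rhs.
  x = 0: rhs = 14, matching y values: none (0 points).
  x = 1: rhs = 7, matching y values: none (0 points).
  x = 2: rhs = 6, matching y values: none (0 points).
  x = 3: rhs = 0, matching y values: 0 (1 points).
  x = 4: rhs = 12, matching y values: none (0 points).
  x = 5: rhs = 14, matching y values: none (0 points).
  x = 6: rhs = 12, matching y values: none (0 points).
  x = 7: rhs = 12, matching y values: none (0 points).
  x = 8: rhs = 3, matching y values: none (0 points).
  x = 9: rhs = 8, matching y values: 5, 12 (2 points).
  x = 10: rhs = 16, matching y values: 4, 13 (2 points).
  x = 11: rhs = 16, matching y values: 4, 13 (2 points).
  x = 12: rhs = 14, matching y values: none (0 points).
  x = 13: rhs = 16, matching y values: 4, 13 (2 points).
  x = 14: rhs = 11, matching y values: none (0 points).
  x = 15: rhs = 5, matching y values: none (0 points).
  x = 16: rhs = 4, matching y values: 2, 15 (2 points).
Total affine count: 11.
Full point count |E(F_17)| = 11 + 1 = 12.
Hasse bound: |12 − (17+1)| = |-6| = 6 ≤ 2√17 ≈ 8.2462 ✓.


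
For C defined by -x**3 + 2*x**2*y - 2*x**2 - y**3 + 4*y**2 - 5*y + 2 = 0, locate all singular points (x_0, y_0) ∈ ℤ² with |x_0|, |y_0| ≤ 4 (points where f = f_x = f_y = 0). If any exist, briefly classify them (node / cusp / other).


Singular points: {(0, 1)}; classification: cusp.

Compute partial derivatives:
  f_x = -3*x**2 + 4*x*y - 4*x.
  f_y = 2*x**2 - 3*y**2 + 8*y - 5.
Scan x_0 ∈ {−4, ..., 4}. For each x_0, f_y(x_0, y) is a polynomial in y; find its integer roots y ∈ {−4, ..., 4}, then test f_x and f at those candidates.
  x = -4: f_y(-4, y) = -3*y**2 + 8*y + 27; no integer root y with |y| ≤ 4.
  x = -3: f_y(-3, y) = -3*y**2 + 8*y + 13; no integer root y with |y| ≤ 4.
  x = -2: f_y(-2, y) = -3*y**2 + 8*y + 3; vanishes at y ∈ {3}. (-2, 3): f_x = -28 ≠ 0.
  x = -1: f_y(-1, y) = -3*y**2 + 8*y - 3; no integer root y with |y| ≤ 4.
  x = 0: f_y(0, y) = -3*y**2 + 8*y - 5; vanishes at y ∈ {1}. (0, 1): f_x = 0, f = 0 — SINGULAR.
  x = 1: f_y(1, y) = -3*y**2 + 8*y - 3; no integer root y with |y| ≤ 4.
  x = 2: f_y(2, y) = -3*y**2 + 8*y + 3; vanishes at y ∈ {3}. (2, 3): f_x = 4 ≠ 0.
  x = 3: f_y(3, y) = -3*y**2 + 8*y + 13; no integer root y with |y| ≤ 4.
  x = 4: f_y(4, y) = -3*y**2 + 8*y + 27; no integer root y with |y| ≤ 4.
Only singular point on the grid: (0, 1).
Classify: substitute x = 0 + u, y = 1 + v and expand: f = -u**3 + 2*u**2*v - v**3 + v**2.
No constant or linear terms (consistent with a singular point). Quadratic part: v**2. Cubic part: -u**3 + 2*u**2*v - v**3.
The quadratic part v**2 is a perfect square, so there is a single (double) tangent line v = 0, i.e. y = 1. Restricting the cubic part to that line (v = 0) leaves -u**3 ≠ 0, so f is not divisible by v and the branch is v² ≈ u**3 to lowest order — this is a cusp.
Classification: cusp.


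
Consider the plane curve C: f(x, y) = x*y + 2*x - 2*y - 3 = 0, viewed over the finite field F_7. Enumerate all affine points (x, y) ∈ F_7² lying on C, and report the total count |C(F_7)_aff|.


Affine F_7-points: {(0, 2), (1, 6), (3, 4), (4, 1), (5, 0), (6, 3)}; count = 6.

For each of the 49 pairs (x, y) ∈ F_7², evaluate f(x, y) mod 7. Record the zeros.
  x = 0: [0↦4, 1↦2, 2↦0, 3↦5, 4↦3, 5↦1, 6↦6]  zeros at y ∈ {2}
  x = 1: [0↦6, 1↦5, 2↦4, 3↦3, 4↦2, 5↦1, 6↦0]  zeros at y ∈ {6}
  x = 2: [0↦1, 1↦1, 2↦1, 3↦1, 4↦1, 5↦1, 6↦1]  zeros at y ∈ ∅
  x = 3: [0↦3, 1↦4, 2↦5, 3↦6, 4↦0, 5↦1, 6↦2]  zeros at y ∈ {4}
  x = 4: [0↦5, 1↦0, 2↦2, 3↦4, 4↦6, 5↦1, 6↦3]  zeros at y ∈ {1}
  x = 5: [0↦0, 1↦3, 2↦6, 3↦2, 4↦5, 5↦1, 6↦4]  zeros at y ∈ {0}
  x = 6: [0↦2, 1↦6, 2↦3, 3↦0, 4↦4, 5↦1, 6↦5]  zeros at y ∈ {3}
Collecting zeros: affine points = {(0, 2), (1, 6), (3, 4), (4, 1), (5, 0), (6, 3)}.
Total count |C(F_7)_aff| = 6.


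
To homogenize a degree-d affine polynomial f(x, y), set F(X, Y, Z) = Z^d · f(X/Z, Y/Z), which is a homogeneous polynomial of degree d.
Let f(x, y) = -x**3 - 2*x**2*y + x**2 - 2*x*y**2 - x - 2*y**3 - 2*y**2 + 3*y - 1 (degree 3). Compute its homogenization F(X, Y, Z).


F(X, Y, Z) = -X**3 - 2*X**2*Y + X**2*Z - 2*X*Y**2 - X*Z**2 - 2*Y**3 - 2*Y**2*Z + 3*Y*Z**2 - Z**3

deg(f) = 3.
Substitute x = X/Z, y = Y/Z into f, then multiply by Z^3.
  monomial -1·x^3·y^0 ↦ -1·X^3·Y^0·Z^0.
  monomial -2·x^2·y^1 ↦ -2·X^2·Y^1·Z^0.
  monomial 1·x^2·y^0 ↦ 1·X^2·Y^0·Z^1.
  monomial -2·x^1·y^2 ↦ -2·X^1·Y^2·Z^0.
  monomial -1·x^1·y^0 ↦ -1·X^1·Y^0·Z^2.
  monomial -2·x^0·y^3 ↦ -2·X^0·Y^3·Z^0.
  monomial -2·x^0·y^2 ↦ -2·X^0·Y^2·Z^1.
  monomial 3·x^0·y^1 ↦ 3·X^0·Y^1·Z^2.
  monomial -1·x^0·y^0 ↦ -1·X^0·Y^0·Z^3.
Collecting: F(X, Y, Z) = -X**3 - 2*X**2*Y + X**2*Z - 2*X*Y**2 - X*Z**2 - 2*Y**3 - 2*Y**2*Z + 3*Y*Z**2 - Z**3.


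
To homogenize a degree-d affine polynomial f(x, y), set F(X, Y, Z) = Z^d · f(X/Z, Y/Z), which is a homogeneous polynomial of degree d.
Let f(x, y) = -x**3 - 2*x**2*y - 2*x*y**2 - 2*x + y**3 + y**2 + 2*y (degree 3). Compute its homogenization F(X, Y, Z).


F(X, Y, Z) = -X**3 - 2*X**2*Y - 2*X*Y**2 - 2*X*Z**2 + Y**3 + Y**2*Z + 2*Y*Z**2

deg(f) = 3.
Substitute x = X/Z, y = Y/Z into f, then multiply by Z^3.
  monomial -1·x^3·y^0 ↦ -1·X^3·Y^0·Z^0.
  monomial -2·x^2·y^1 ↦ -2·X^2·Y^1·Z^0.
  monomial -2·x^1·y^2 ↦ -2·X^1·Y^2·Z^0.
  monomial -2·x^1·y^0 ↦ -2·X^1·Y^0·Z^2.
  monomial 1·x^0·y^3 ↦ 1·X^0·Y^3·Z^0.
  monomial 1·x^0·y^2 ↦ 1·X^0·Y^2·Z^1.
  monomial 2·x^0·y^1 ↦ 2·X^0·Y^1·Z^2.
Collecting: F(X, Y, Z) = -X**3 - 2*X**2*Y - 2*X*Y**2 - 2*X*Z**2 + Y**3 + Y**2*Z + 2*Y*Z**2.


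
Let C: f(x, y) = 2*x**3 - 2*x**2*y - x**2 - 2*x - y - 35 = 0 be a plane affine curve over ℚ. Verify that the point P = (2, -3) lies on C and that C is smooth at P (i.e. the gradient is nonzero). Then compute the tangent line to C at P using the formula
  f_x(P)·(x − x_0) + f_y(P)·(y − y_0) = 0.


Tangent line at P: 42*x - 9*y - 111 = 0.

Step 1: f(2, -3) = 0, so P lies on C.
Step 2: partial derivatives
  f_x(x, y) = 6*x**2 - 4*x*y - 2*x - 2, f_y(x, y) = -2*x**2 - 1.
  f_x(P) = 42, f_y(P) = -9 (gradient nonzero, so P is smooth).
Step 3: tangent line at P: 42·(x − 2) + -9·(y − -3) = 0.
Expanding: 42*x - 9*y - 111 = 0.


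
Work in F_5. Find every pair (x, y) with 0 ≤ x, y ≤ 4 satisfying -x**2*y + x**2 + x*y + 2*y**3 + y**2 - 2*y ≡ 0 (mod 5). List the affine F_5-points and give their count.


Affine F_5-points: {(0, 0), (2, 3), (4, 1)}; count = 3.

For each of the 25 pairs (x, y) ∈ F_5², evaluate f(x, y) mod 5. Record the zeros.
  x = 0: [0↦0, 1↦1, 2↦1, 3↦2, 4↦1]  zeros at y ∈ {0}
  x = 1: [0↦1, 1↦2, 2↦2, 3↦3, 4↦2]  zeros at y ∈ ∅
  x = 2: [0↦4, 1↦3, 2↦1, 3↦0, 4↦2]  zeros at y ∈ {3}
  x = 3: [0↦4, 1↦4, 2↦3, 3↦3, 4↦1]  zeros at y ∈ ∅
  x = 4: [0↦1, 1↦0, 2↦3, 3↦2, 4↦4]  zeros at y ∈ {1}
Collecting zeros: affine points = {(0, 0), (2, 3), (4, 1)}.
Total count |C(F_5)_aff| = 3.


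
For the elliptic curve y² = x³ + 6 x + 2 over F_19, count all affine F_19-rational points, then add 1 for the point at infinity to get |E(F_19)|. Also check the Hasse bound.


Affine points = {(1, 3), (1, 16), (3, 3), (3, 16), (5, 9), (5, 10), (6, 8), (6, 11), (7, 8), (7, 11), (8, 7), (8, 12), (9, 5), (9, 14), (10, 6), (10, 13), (12, 4), (12, 15), (13, 4), (13, 15), (15, 3), (15, 16), (17, 1), (17, 18)}; affine count = 24; |E(F_19)| = 25.

Discriminant check: Δ ∝ 4a³ + 27b² = 4·6³ + 27·2² = 4·216 + 27·4 ≡ 3 (mod 19). Nonzero ⇒ E is nonsingular.
For each x ∈ F_19, compute rhs = x³ + 6·x + 2 mod 19, then count y ∈ F_19 with y² ≡ rhs.
  x = 0: rhs = 2, matching y values: none (0 points).
  x = 1: rhs = 9, matching y values: 3, 16 (2 points).
  x = 2: rhs = 3, matching y values: none (0 points).
  x = 3: rhs = 9, matching y values: 3, 16 (2 points).
  x = 4: rhs = 14, matching y values: none (0 points).
  x = 5: rhs = 5, matching y values: 9, 10 (2 points).
  x = 6: rhs = 7, matching y values: 8, 11 (2 points).
  x = 7: rhs = 7, matching y values: 8, 11 (2 points).
  x = 8: rhs = 11, matching y values: 7, 12 (2 points).
  x = 9: rhs = 6, matching y values: 5, 14 (2 points).
  x = 10: rhs = 17, matching y values: 6, 13 (2 points).
  x = 11: rhs = 12, matching y values: none (0 points).
  x = 12: rhs = 16, matching y values: 4, 15 (2 points).
  x = 13: rhs = 16, matching y values: 4, 15 (2 points).
  x = 14: rhs = 18, matching y values: none (0 points).
  x = 15: rhs = 9, matching y values: 3, 16 (2 points).
  x = 16: rhs = 14, matching y values: none (0 points).
  x = 17: rhs = 1, matching y values: 1, 18 (2 points).
  x = 18: rhs = 14, matching y values: none (0 points).
Total affine count: 24.
Full point count |E(F_19)| = 24 + 1 = 25.
Hasse bound: |25 − (19+1)| = |5| = 5 ≤ 2√19 ≈ 8.7178 ✓.
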